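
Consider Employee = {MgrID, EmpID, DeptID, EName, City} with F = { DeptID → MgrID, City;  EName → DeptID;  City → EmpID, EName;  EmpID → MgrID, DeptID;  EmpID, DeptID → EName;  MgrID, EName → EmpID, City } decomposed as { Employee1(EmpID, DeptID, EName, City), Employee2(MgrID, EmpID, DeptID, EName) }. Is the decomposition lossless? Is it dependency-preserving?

Lossless test: (EmpID, DeptID, EName)⁺ = {MgrID, EmpID, DeptID, EName, City}, which contains all of one fragment — lossless.
Dependency preservation: DeptID → MgrID, City; MgrID, EName → EmpID, City are not contained in any single fragment, but the restricted closure of each left-hand side across the fragments still reaches the right-hand side; the remaining FDs each lie inside some fragment. All dependencies are preserved.

lossless and dependency-preserving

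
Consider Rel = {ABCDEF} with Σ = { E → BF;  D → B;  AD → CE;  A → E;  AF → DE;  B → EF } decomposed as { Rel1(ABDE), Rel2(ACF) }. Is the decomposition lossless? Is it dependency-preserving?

Lossless test: (A)⁺ = {ABCDEF}, which contains all of one fragment — lossless.
Dependency preservation: the restricted closure of {E} across the fragments never reaches {BF}, so E → BF cannot be enforced without a join — not preserved.

lossless but not dependency-preserving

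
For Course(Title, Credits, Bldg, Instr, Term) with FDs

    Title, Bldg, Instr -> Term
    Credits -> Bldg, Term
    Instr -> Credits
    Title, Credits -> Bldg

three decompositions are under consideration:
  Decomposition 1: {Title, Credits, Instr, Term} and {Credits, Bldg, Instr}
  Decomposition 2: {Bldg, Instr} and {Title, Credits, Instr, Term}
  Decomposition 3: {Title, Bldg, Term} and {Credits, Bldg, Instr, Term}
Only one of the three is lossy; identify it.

Decomposition 1: common = {Credits, Instr}, closure = {Credits, Bldg, Instr, Term} → lossless.
Decomposition 2: common = {Instr}, closure = {Credits, Bldg, Instr, Term} → lossless.
Decomposition 3: common = {Bldg, Term}, closure = {Bldg, Term} → lossy.

Decomposition 3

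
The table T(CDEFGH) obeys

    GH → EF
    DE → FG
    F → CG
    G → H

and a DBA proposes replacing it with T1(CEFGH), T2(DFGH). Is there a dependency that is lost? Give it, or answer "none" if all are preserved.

DE → FG

Check DE → FG: no single fragment contains all of {DEFG}, and the restricted closure of {DE} across the fragments never reaches {FG}.
GH → EF is preserved.
F → CG is preserved.
G → H is preserved.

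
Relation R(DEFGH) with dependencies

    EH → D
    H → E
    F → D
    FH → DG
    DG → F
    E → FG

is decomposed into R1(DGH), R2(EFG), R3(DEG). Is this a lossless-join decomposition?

No

Chase test. Columns are DEFGH; row i has aⱼ where attribute j ∈ Ri, else bᵢⱼ.
Initial tableau (one row per fragment):
  row 1: a1 b12 b13 a4 a5
  row 2: b21 a2 a3 a4 b25
  row 3: a1 a2 b33 a4 b35
Rows 1 and 3 agree on DG; apply DG→F and equate their F entries.
Rows 2 and 3 agree on E; apply E→FG and equate their FG entries.
Rows 1 and 2 agree on F; apply F→D and equate their D entries.
No row becomes fully distinguished — the join is lossy.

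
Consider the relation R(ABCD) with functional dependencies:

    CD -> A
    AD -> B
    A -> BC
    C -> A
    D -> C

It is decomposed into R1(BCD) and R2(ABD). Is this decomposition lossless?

Yes

Common attributes: R1 ∩ R2 = {BD}.
Closure of {BD}: D → C applies, adding C; CD → A applies, adding A. So (BD)⁺ = {ABCD}.
This closure contains every attribute of R1, so R1 ∩ R2 → R1. The join is lossless.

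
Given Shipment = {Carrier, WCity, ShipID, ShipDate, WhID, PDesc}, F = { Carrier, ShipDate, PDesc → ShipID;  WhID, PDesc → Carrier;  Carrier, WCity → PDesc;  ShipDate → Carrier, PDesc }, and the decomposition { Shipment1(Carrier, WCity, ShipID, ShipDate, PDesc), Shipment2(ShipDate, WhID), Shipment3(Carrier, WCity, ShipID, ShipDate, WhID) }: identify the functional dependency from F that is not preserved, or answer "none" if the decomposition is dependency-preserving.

WhID, PDesc → Carrier

Check WhID, PDesc → Carrier: no single fragment contains all of {Carrier, WhID, PDesc}, and the restricted closure of {WhID, PDesc} across the fragments never reaches {Carrier}.
Carrier, ShipDate, PDesc → ShipID is preserved.
Carrier, WCity → PDesc is preserved.
ShipDate → Carrier, PDesc is preserved.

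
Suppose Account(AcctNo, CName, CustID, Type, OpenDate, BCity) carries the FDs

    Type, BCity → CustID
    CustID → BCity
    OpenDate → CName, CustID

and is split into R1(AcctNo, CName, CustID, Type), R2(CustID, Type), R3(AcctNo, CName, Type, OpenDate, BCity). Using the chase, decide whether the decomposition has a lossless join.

Chase test. Columns are AcctNo, CName, CustID, Type, OpenDate, BCity; row i has aⱼ where attribute j ∈ Ri, else bᵢⱼ.
Initial tableau (one row per fragment):
  row 1: a1 a2 a3 a4 b15 b16
  row 2: b21 b22 a3 a4 b25 b26
  row 3: a1 a2 b33 a4 a5 a6
Rows 1 and 2 agree on CustID; apply CustID→BCity and equate their BCity entries.
No row becomes fully distinguished — the join is lossy.

No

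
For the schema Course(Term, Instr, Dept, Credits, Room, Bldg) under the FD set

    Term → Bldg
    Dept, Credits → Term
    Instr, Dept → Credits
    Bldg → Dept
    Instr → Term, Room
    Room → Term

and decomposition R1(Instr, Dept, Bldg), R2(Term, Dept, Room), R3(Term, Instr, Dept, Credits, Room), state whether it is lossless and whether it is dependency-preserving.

lossless but not dependency-preserving

Lossless test (chase): Rows 2 and 3 agree on Term; apply Term→Bldg and equate their Bldg entries. Rows 1 and 3 agree on Instr, Dept; apply Instr, Dept→Credits and equate their Credits entries. Rows 1 and 3 agree on Instr; apply Instr→Term, Room and equate their Term, Room entries. Rows 1 and 2 agree on Term; apply Term→Bldg and equate their Bldg entries. Row 1 is now all distinguished symbols — the join is lossless.
Dependency preservation: the restricted closure of {Term} across the fragments never reaches {Bldg}, so Term → Bldg cannot be enforced without a join — not preserved.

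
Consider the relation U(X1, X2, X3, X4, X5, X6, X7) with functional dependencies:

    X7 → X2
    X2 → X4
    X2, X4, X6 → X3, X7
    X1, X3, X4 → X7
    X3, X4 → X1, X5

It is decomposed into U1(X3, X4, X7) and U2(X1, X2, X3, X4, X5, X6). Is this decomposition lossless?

Common attributes: U1 ∩ U2 = {X3, X4}.
Closure of {X3, X4}: X3, X4 → X1, X5 applies, adding X1, X5; X1, X3, X4 → X7 applies, adding X7; X7 → X2 applies, adding X2. So (X3, X4)⁺ = {X1, X2, X3, X4, X5, X7}.
This closure contains every attribute of U1, so U1 ∩ U2 → U1. The join is lossless.

Yes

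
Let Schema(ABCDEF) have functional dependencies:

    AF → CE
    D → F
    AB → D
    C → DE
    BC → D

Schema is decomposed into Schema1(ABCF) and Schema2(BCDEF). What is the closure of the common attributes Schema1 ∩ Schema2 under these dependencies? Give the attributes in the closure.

BCDEF

Schema1 ∩ Schema2 = {BCF}.
C → DE applies, adding DE
Closure: {BCDEF}.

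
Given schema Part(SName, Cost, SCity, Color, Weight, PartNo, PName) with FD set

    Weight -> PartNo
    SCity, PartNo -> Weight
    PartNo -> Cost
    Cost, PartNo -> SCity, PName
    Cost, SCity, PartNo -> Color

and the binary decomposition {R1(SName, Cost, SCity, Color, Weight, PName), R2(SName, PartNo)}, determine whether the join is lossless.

No

Common attributes: R1 ∩ R2 = {SName}.
No dependency enlarges {SName}, so (SName)⁺ = {SName}.
The closure contains neither all of R1 = {SName, Cost, SCity, Color, Weight, PName} nor all of R2 = {SName, PartNo}, so the common attributes are not a superkey of either fragment. The join is lossy.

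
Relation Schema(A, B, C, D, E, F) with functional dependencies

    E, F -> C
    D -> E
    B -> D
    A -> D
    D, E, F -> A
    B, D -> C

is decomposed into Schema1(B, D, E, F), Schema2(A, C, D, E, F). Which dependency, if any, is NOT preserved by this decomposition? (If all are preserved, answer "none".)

B, D -> C

Check B, D → C: no single fragment contains all of {B, C, D}, and the restricted closure of {B, D} across the fragments never reaches {C}.
E, F → C is preserved.
D → E is preserved.
B → D is preserved.
A → D is preserved.
D, E, F → A is preserved.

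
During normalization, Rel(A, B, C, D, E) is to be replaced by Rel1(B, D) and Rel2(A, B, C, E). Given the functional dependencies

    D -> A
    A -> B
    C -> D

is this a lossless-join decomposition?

Common attributes: Rel1 ∩ Rel2 = {B}.
No dependency enlarges {B}, so (B)⁺ = {B}.
The closure contains neither all of Rel1 = {B, D} nor all of Rel2 = {A, B, C, E}, so the common attributes are not a superkey of either fragment. The join is lossy.

No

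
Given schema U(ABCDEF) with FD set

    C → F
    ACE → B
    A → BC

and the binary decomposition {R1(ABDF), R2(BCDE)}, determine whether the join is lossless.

Common attributes: R1 ∩ R2 = {BD}.
No dependency enlarges {BD}, so (BD)⁺ = {BD}.
The closure contains neither all of R1 = {ABDF} nor all of R2 = {BCDE}, so the common attributes are not a superkey of either fragment. The join is lossy.

No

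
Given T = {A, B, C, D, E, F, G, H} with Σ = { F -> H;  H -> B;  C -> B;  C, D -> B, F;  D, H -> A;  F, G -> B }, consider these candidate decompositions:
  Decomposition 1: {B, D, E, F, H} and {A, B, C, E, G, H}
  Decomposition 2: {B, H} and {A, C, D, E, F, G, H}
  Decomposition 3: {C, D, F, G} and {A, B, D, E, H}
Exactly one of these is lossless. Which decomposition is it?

Decomposition 2

Decomposition 1: common = {B, E, H}, closure = {B, E, H} → lossy.
Decomposition 2: common = {H}, closure = {B, H} → lossless.
Decomposition 3: common = {D}, closure = {D} → lossy.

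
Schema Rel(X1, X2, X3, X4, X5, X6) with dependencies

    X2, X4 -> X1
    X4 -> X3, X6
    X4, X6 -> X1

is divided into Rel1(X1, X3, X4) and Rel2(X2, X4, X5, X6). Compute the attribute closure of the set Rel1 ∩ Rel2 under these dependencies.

Rel1 ∩ Rel2 = {X4}.
X4 → X3, X6 applies, adding X3, X6
X4, X6 → X1 applies, adding X1
Closure: {X1, X3, X4, X6}.

X1, X3, X4, X6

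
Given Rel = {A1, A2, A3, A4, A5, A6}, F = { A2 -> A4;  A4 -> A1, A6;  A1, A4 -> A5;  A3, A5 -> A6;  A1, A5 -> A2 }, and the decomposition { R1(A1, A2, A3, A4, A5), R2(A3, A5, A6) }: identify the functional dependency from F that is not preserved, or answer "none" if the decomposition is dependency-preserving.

A4 -> A1, A6

Check A4 → A1, A6: no single fragment contains all of {A1, A4, A6}, and the restricted closure of {A4} across the fragments never reaches {A1, A6}.
A2 → A4 is preserved.
A1, A4 → A5 is preserved.
A3, A5 → A6 is preserved.
A1, A5 → A2 is preserved.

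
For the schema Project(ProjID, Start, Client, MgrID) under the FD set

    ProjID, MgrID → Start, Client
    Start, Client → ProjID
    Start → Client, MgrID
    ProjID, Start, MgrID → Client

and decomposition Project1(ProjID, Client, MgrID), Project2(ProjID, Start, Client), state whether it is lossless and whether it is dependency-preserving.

lossy and not dependency-preserving

Lossless test: (ProjID, Client)⁺ = {ProjID, Client}, which is a superkey of neither fragment — lossy.
Dependency preservation: the restricted closure of {ProjID, MgrID} across the fragments never reaches {Start, Client}, so ProjID, MgrID → Start, Client cannot be enforced without a join — not preserved.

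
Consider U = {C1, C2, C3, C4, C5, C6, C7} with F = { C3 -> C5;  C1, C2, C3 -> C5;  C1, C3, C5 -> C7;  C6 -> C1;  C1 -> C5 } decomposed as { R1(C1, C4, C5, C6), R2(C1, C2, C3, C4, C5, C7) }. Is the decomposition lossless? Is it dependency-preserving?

Lossless test: (C1, C4, C5)⁺ = {C1, C4, C5}, which is a superkey of neither fragment — lossy.
Dependency preservation: every FD's attributes lie within a single fragment, so each can be enforced locally — preserved.

lossy but dependency-preserving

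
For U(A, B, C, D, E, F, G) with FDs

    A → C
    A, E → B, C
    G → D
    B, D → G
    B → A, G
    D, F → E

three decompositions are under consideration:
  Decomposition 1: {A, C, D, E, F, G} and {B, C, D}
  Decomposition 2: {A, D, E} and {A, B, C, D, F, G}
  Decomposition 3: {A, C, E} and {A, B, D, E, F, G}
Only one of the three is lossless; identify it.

Decomposition 3

Decomposition 1: common = {C, D}, closure = {C, D} → lossy.
Decomposition 2: common = {A, D}, closure = {A, C, D} → lossy.
Decomposition 3: common = {A, E}, closure = {A, B, C, D, E, G} → lossless.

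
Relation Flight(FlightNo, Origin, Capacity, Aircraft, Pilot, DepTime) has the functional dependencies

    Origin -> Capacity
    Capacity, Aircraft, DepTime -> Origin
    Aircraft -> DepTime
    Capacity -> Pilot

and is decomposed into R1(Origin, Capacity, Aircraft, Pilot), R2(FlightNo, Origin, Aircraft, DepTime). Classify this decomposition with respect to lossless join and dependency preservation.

lossless and dependency-preserving

Lossless test: (Origin, Aircraft)⁺ = {Origin, Capacity, Aircraft, Pilot, DepTime}, which contains all of one fragment — lossless.
Dependency preservation: Capacity, Aircraft, DepTime → Origin is not contained in any single fragment, but the restricted closure of its left-hand side across the fragments still reaches the right-hand side; the remaining FDs each lie inside some fragment. All dependencies are preserved.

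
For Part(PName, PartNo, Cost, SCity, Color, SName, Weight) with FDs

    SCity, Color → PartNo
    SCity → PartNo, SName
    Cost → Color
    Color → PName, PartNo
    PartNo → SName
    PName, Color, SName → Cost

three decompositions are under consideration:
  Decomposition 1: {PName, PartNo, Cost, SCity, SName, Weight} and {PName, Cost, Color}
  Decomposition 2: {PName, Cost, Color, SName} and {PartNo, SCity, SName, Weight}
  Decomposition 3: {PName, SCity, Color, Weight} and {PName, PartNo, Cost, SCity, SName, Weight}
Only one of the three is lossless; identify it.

Decomposition 1

Decomposition 1: common = {PName, Cost}, closure = {PName, PartNo, Cost, Color, SName} → lossless.
Decomposition 2: common = {SName}, closure = {SName} → lossy.
Decomposition 3: common = {PName, SCity, Weight}, closure = {PName, PartNo, SCity, SName, Weight} → lossy.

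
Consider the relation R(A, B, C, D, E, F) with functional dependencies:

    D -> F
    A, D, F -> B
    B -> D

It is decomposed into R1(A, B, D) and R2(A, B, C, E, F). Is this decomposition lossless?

Common attributes: R1 ∩ R2 = {A, B}.
Closure of {A, B}: B → D applies, adding D; D → F applies, adding F. So (A, B)⁺ = {A, B, D, F}.
This closure contains every attribute of R1, so R1 ∩ R2 → R1. The join is lossless.

Yes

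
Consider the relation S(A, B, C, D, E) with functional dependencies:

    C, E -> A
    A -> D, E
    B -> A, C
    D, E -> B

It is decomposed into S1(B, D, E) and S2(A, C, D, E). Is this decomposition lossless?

Common attributes: S1 ∩ S2 = {D, E}.
Closure of {D, E}: D, E → B applies, adding B; B → A, C applies, adding A, C. So (D, E)⁺ = {A, B, C, D, E}.
This closure contains every attribute of S1, so S1 ∩ S2 → S1. The join is lossless.

Yes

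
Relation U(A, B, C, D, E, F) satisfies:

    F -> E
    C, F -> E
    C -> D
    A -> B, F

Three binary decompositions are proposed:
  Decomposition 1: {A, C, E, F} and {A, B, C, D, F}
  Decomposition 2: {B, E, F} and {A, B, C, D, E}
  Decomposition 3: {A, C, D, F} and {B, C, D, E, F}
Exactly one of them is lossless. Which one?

Decomposition 1

Decomposition 1: common = {A, C, F}, closure = {A, B, C, D, E, F} → lossless.
Decomposition 2: common = {B, E}, closure = {B, E} → lossy.
Decomposition 3: common = {C, D, F}, closure = {C, D, E, F} → lossy.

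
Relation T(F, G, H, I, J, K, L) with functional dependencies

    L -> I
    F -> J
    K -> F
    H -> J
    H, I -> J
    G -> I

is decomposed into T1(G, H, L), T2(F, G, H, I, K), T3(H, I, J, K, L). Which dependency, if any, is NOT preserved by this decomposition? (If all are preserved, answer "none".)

F -> J

Check F → J: no single fragment contains all of {F, J}, and the restricted closure of {F} across the fragments never reaches {J}.
L → I is preserved.
K → F is preserved.
H → J is preserved.
H, I → J is preserved.
G → I is preserved.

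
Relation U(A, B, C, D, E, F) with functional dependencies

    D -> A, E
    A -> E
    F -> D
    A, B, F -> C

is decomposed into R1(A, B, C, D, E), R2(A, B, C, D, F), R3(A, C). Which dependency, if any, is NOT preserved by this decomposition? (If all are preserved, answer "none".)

D → A, E lies within R1.
A → E lies within R1.
F → D lies within R2.
A, B, F → C lies within R2.
Every dependency is enforceable on the fragments, so the decomposition is dependency-preserving.

none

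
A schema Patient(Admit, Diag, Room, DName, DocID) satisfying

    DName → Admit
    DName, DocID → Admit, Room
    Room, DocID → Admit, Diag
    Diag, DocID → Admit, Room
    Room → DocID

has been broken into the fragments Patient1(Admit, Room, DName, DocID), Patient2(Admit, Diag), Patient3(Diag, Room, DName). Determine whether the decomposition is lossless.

Chase test. Columns are Admit, Diag, Room, DName, DocID; row i has aⱼ where attribute j ∈ Patienti, else bᵢⱼ.
Initial tableau (one row per fragment):
  row 1: a1 b12 a3 a4 a5
  row 2: a1 a2 b23 b24 b25
  row 3: b31 a2 a3 a4 b35
Rows 1 and 3 agree on DName; apply DName→Admit and equate their Admit entries.
Rows 1 and 3 agree on Room; apply Room→DocID and equate their DocID entries.
Rows 1 and 3 agree on Room, DocID; apply Room, DocID→Admit, Diag and equate their Admit, Diag entries.
Row 1 is now all distinguished symbols — the join is lossless.

Yes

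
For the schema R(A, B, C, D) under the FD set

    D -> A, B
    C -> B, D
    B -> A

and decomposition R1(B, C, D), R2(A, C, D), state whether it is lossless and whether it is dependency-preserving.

lossless but not dependency-preserving

Lossless test: (C, D)⁺ = {A, B, C, D}, which contains all of one fragment — lossless.
Dependency preservation: the restricted closure of {B} across the fragments never reaches {A}, so B → A cannot be enforced without a join — not preserved.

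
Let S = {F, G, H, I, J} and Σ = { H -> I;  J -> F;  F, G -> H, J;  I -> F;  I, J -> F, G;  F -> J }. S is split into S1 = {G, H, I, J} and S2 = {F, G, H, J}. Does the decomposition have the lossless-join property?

Common attributes: S1 ∩ S2 = {G, H, J}.
Closure of {G, H, J}: H → I applies, adding I; J → F applies, adding F. So (G, H, J)⁺ = {F, G, H, I, J}.
This closure contains every attribute of S1, so S1 ∩ S2 → S1. The join is lossless.

Yes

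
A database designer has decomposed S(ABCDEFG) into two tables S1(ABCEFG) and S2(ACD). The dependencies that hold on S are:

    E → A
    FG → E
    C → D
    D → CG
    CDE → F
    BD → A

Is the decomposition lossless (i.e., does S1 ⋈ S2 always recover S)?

Yes

Common attributes: S1 ∩ S2 = {AC}.
Closure of {AC}: C → D applies, adding D; D → CG applies, adding G. So (AC)⁺ = {ACDG}.
This closure contains every attribute of S2, so S1 ∩ S2 → S2. The join is lossless.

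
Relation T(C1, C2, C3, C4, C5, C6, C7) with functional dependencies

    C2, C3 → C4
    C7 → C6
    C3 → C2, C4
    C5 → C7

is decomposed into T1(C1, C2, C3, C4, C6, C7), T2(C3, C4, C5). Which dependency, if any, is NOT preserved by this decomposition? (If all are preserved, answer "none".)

Check C5 → C7: no single fragment contains all of {C5, C7}, and the restricted closure of {C5} across the fragments never reaches {C7}.
C2, C3 → C4 is preserved.
C7 → C6 is preserved.
C3 → C2, C4 is preserved.

C5 → C7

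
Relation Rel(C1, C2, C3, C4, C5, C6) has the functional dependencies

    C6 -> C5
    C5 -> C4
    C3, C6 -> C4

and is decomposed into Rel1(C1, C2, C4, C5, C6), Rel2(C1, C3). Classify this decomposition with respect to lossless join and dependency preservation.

Lossless test: (C1)⁺ = {C1}, which is a superkey of neither fragment — lossy.
Dependency preservation: C3, C6 → C4 is not contained in any single fragment, but the restricted closure of its left-hand side across the fragments still reaches the right-hand side; the remaining FDs each lie inside some fragment. All dependencies are preserved.

lossy but dependency-preserving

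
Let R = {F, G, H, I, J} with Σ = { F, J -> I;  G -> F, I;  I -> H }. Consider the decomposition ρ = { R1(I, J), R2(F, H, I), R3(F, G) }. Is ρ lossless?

No

Chase test. Columns are F, G, H, I, J; row i has aⱼ where attribute j ∈ Ri, else bᵢⱼ.
Initial tableau (one row per fragment):
  row 1: b11 b12 b13 a4 a5
  row 2: a1 b22 a3 a4 b25
  row 3: a1 a2 b33 b34 b35
Rows 1 and 2 agree on I; apply I→H and equate their H entries.
No row becomes fully distinguished — the join is lossy.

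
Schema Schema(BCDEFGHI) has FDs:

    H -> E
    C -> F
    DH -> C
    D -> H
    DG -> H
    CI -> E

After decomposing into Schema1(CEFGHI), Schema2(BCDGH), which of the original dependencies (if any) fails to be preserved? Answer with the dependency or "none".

none

H → E lies within Schema1.
C → F lies within Schema1.
DH → C lies within Schema2.
D → H lies within Schema2.
DG → H lies within Schema2.
CI → E lies within Schema1.
Every dependency is enforceable on the fragments, so the decomposition is dependency-preserving.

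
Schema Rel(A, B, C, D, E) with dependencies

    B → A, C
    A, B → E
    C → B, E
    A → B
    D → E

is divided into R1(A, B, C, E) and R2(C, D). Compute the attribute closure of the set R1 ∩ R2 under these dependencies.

R1 ∩ R2 = {C}.
C → B, E applies, adding B, E
B → A, C applies, adding A
Closure: {A, B, C, E}.

A, B, C, E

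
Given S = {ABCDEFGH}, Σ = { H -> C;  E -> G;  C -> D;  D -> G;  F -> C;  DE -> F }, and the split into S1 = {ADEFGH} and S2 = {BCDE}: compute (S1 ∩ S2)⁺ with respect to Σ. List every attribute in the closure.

CDEFG

S1 ∩ S2 = {DE}.
E → G applies, adding G
DE → F applies, adding F
F → C applies, adding C
Closure: {CDEFG}.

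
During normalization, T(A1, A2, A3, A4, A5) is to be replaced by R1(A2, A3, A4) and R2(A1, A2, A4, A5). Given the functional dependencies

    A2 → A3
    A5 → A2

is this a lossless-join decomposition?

Common attributes: R1 ∩ R2 = {A2, A4}.
Closure of {A2, A4}: A2 → A3 applies, adding A3. So (A2, A4)⁺ = {A2, A3, A4}.
This closure contains every attribute of R1, so R1 ∩ R2 → R1. The join is lossless.

Yes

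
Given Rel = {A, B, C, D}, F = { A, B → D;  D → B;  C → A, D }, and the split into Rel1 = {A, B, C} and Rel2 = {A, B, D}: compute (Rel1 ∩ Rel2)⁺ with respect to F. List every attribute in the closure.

A, B, D

Rel1 ∩ Rel2 = {A, B}.
A, B → D applies, adding D
Closure: {A, B, D}.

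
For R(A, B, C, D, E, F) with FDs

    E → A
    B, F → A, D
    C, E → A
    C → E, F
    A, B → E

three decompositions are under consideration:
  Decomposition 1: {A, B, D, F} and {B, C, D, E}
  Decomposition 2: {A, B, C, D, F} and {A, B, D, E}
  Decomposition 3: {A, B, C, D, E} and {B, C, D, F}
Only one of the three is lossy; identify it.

Decomposition 1

Decomposition 1: common = {B, D}, closure = {B, D} → lossy.
Decomposition 2: common = {A, B, D}, closure = {A, B, D, E} → lossless.
Decomposition 3: common = {B, C, D}, closure = {A, B, C, D, E, F} → lossless.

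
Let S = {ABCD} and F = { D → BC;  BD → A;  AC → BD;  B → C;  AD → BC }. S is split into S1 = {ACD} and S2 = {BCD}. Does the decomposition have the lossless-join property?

Common attributes: S1 ∩ S2 = {CD}.
Closure of {CD}: D → BC applies, adding B; BD → A applies, adding A. So (CD)⁺ = {ABCD}.
This closure contains every attribute of S1, so S1 ∩ S2 → S1. The join is lossless.

Yes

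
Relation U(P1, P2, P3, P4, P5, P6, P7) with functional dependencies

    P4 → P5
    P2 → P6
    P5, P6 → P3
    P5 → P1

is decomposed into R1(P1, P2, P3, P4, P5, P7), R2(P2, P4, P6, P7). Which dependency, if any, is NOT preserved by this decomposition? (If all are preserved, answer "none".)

Check P5, P6 → P3: no single fragment contains all of {P3, P5, P6}, and the restricted closure of {P5, P6} across the fragments never reaches {P3}.
P4 → P5 is preserved.
P2 → P6 is preserved.
P5 → P1 is preserved.

P5, P6 → P3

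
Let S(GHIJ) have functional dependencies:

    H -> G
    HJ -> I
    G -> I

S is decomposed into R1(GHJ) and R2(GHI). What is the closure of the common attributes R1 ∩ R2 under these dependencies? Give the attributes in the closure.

GHI

R1 ∩ R2 = {GH}.
G → I applies, adding I
Closure: {GHI}.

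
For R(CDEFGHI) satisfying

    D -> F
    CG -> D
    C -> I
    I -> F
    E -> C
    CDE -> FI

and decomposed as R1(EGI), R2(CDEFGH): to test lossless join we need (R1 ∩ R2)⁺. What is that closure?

R1 ∩ R2 = {EG}.
E → C applies, adding C
CG → D applies, adding D
C → I applies, adding I
I → F applies, adding F
Closure: {CDEFGI}.

CDEFGI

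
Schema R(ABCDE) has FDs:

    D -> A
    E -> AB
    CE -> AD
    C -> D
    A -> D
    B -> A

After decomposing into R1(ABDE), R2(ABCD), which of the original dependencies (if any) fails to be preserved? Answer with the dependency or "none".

D → A lies within R1.
E → AB lies within R1.
CE → AD: restricted closure across fragments reaches AD.
C → D lies within R2.
A → D lies within R1.
B → A lies within R1.
Every dependency is enforceable on the fragments, so the decomposition is dependency-preserving.

none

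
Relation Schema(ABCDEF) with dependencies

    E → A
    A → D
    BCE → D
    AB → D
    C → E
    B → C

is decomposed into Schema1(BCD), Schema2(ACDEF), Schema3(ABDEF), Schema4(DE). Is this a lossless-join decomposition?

Chase test. Columns are ABCDEF; row i has aⱼ where attribute j ∈ Schemai, else bᵢⱼ.
Initial tableau (one row per fragment):
  row 1: b11 a2 a3 a4 b15 b16
  row 2: a1 b22 a3 a4 a5 a6
  row 3: a1 a2 b33 a4 a5 a6
  row 4: b41 b42 b43 a4 a5 b46
Rows 2 and 4 agree on E; apply E→A and equate their A entries.
Rows 1 and 2 agree on C; apply C→E and equate their E entries.
Rows 1 and 3 agree on B; apply B→C and equate their C entries.
Rows 1 and 2 agree on E; apply E→A and equate their A entries.
Row 3 is now all distinguished symbols — the join is lossless.

Yes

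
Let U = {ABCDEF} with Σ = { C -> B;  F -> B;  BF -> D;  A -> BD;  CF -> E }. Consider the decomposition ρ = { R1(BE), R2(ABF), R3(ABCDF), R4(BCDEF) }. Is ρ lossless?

Yes

Chase test. Columns are ABCDEF; row i has aⱼ where attribute j ∈ Ri, else bᵢⱼ.
Initial tableau (one row per fragment):
  row 1: b11 a2 b13 b14 a5 b16
  row 2: a1 a2 b23 b24 b25 a6
  row 3: a1 a2 a3 a4 b35 a6
  row 4: b41 a2 a3 a4 a5 a6
Rows 2 and 3 agree on BF; apply BF→D and equate their D entries.
Rows 3 and 4 agree on CF; apply CF→E and equate their E entries.
Row 3 is now all distinguished symbols — the join is lossless.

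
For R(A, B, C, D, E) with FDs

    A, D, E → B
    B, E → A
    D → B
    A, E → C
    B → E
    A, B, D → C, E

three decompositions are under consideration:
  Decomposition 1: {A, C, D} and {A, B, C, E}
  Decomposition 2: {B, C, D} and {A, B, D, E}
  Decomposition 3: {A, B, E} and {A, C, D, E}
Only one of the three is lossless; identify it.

Decomposition 1: common = {A, C}, closure = {A, C} → lossy.
Decomposition 2: common = {B, D}, closure = {A, B, C, D, E} → lossless.
Decomposition 3: common = {A, E}, closure = {A, C, E} → lossy.

Decomposition 2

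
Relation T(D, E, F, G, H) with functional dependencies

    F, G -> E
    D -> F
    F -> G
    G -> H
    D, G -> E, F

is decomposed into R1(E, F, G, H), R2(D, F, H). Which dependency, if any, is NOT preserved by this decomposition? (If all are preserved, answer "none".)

none

F, G → E lies within R1.
D → F lies within R2.
F → G lies within R1.
G → H lies within R1.
D, G → E, F: restricted closure across fragments reaches E, F.
Every dependency is enforceable on the fragments, so the decomposition is dependency-preserving.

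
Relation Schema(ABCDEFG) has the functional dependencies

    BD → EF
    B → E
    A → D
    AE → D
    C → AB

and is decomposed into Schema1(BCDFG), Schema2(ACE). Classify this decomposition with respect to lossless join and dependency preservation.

Lossless test: (C)⁺ = {ABCDEF}, which contains all of one fragment — lossless.
Dependency preservation: the restricted closure of {BD} across the fragments never reaches {EF}, so BD → EF cannot be enforced without a join — not preserved.

lossless but not dependency-preserving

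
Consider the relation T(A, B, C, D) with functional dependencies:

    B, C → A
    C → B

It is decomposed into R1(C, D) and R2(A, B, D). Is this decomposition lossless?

No

Common attributes: R1 ∩ R2 = {D}.
No dependency enlarges {D}, so (D)⁺ = {D}.
The closure contains neither all of R1 = {C, D} nor all of R2 = {A, B, D}, so the common attributes are not a superkey of either fragment. The join is lossy.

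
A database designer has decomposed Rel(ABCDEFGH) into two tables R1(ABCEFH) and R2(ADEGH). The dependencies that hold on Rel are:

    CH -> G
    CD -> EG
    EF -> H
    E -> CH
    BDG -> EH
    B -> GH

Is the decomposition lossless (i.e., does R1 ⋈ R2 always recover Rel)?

No

Common attributes: R1 ∩ R2 = {AEH}.
Closure of {AEH}: E → CH applies, adding C; CH → G applies, adding G. So (AEH)⁺ = {ACEGH}.
The closure contains neither all of R1 = {ABCEFH} nor all of R2 = {ADEGH}, so the common attributes are not a superkey of either fragment. The join is lossy.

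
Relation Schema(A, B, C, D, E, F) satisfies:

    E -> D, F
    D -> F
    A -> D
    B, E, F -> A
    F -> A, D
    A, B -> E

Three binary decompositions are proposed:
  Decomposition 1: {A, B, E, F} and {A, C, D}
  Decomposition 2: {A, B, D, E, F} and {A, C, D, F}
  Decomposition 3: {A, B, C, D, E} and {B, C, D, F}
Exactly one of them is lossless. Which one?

Decomposition 3

Decomposition 1: common = {A}, closure = {A, D, F} → lossy.
Decomposition 2: common = {A, D, F}, closure = {A, D, F} → lossy.
Decomposition 3: common = {B, C, D}, closure = {A, B, C, D, E, F} → lossless.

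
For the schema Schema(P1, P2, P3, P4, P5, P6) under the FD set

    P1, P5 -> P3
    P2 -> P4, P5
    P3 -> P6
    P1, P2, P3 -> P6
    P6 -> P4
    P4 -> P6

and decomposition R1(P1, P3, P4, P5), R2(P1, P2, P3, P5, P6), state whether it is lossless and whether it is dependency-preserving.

Lossless test: (P1, P3, P5)⁺ = {P1, P3, P4, P5, P6}, which contains all of one fragment — lossless.
Dependency preservation: the restricted closure of {P2} across the fragments never reaches {P4, P5}, so P2 → P4, P5 cannot be enforced without a join — not preserved.

lossless but not dependency-preserving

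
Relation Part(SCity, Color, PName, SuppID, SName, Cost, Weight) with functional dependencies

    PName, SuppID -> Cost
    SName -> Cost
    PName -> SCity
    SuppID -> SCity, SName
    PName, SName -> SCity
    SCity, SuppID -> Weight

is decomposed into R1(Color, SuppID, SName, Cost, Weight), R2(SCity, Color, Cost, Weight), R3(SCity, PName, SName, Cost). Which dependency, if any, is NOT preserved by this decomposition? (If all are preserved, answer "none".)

SuppID -> SCity, SName

Check SuppID → SCity, SName: no single fragment contains all of {SCity, SuppID, SName}, and the restricted closure of {SuppID} across the fragments never reaches {SCity, SName}.
PName, SuppID → Cost is preserved.
SName → Cost is preserved.
PName → SCity is preserved.
PName, SName → SCity is preserved.
SCity, SuppID → Weight is preserved.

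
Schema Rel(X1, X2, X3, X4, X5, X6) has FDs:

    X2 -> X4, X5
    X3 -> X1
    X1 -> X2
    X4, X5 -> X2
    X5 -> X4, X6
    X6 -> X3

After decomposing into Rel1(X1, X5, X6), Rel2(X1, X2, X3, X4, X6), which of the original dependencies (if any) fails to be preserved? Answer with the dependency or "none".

X2 → X4, X5: restricted closure across fragments reaches X4, X5.
X3 → X1 lies within Rel2.
X1 → X2 lies within Rel2.
X4, X5 → X2: restricted closure across fragments reaches X2.
X5 → X4, X6: restricted closure across fragments reaches X4, X6.
X6 → X3 lies within Rel2.
Every dependency is enforceable on the fragments, so the decomposition is dependency-preserving.

none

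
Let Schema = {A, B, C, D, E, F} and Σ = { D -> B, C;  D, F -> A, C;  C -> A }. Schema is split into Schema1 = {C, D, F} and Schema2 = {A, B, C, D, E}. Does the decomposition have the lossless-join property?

Common attributes: Schema1 ∩ Schema2 = {C, D}.
Closure of {C, D}: D → B, C applies, adding B; C → A applies, adding A. So (C, D)⁺ = {A, B, C, D}.
The closure contains neither all of Schema1 = {C, D, F} nor all of Schema2 = {A, B, C, D, E}, so the common attributes are not a superkey of either fragment. The join is lossy.

No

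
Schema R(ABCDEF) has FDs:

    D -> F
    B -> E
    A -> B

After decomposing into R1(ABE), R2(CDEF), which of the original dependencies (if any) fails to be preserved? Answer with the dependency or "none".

D → F lies within R2.
B → E lies within R1.
A → B lies within R1.
Every dependency is enforceable on the fragments, so the decomposition is dependency-preserving.

none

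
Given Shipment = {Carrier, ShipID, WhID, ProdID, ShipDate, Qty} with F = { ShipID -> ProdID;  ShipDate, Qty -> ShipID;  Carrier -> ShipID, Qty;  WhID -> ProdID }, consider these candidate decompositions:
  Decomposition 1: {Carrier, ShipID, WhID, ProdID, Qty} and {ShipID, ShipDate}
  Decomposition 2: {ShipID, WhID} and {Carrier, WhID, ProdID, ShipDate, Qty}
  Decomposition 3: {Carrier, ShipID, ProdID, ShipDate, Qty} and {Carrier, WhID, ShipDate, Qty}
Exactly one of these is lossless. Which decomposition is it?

Decomposition 1: common = {ShipID}, closure = {ShipID, ProdID} → lossy.
Decomposition 2: common = {WhID}, closure = {WhID, ProdID} → lossy.
Decomposition 3: common = {Carrier, ShipDate, Qty}, closure = {Carrier, ShipID, ProdID, ShipDate, Qty} → lossless.

Decomposition 3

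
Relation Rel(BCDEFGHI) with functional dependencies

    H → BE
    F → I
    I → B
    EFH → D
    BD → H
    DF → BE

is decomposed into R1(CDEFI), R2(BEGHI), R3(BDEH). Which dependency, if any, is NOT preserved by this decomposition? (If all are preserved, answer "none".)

Check EFH → D: no single fragment contains all of {DEFH}, and the restricted closure of {EFH} across the fragments never reaches {D}.
H → BE is preserved.
F → I is preserved.
I → B is preserved.
BD → H is preserved.
DF → BE is preserved.

EFH → D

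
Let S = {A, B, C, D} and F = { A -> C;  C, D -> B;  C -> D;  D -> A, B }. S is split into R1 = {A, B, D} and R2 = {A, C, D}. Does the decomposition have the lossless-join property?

Common attributes: R1 ∩ R2 = {A, D}.
Closure of {A, D}: A → C applies, adding C; C, D → B applies, adding B. So (A, D)⁺ = {A, B, C, D}.
This closure contains every attribute of R1, so R1 ∩ R2 → R1. The join is lossless.

Yes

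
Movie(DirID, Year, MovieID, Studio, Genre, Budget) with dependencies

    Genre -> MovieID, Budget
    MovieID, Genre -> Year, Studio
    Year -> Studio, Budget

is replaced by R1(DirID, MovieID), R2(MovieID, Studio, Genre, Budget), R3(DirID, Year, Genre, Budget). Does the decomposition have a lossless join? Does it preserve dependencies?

Lossless test (chase): Rows 2 and 3 agree on Genre; apply Genre→MovieID, Budget and equate their MovieID, Budget entries. Rows 2 and 3 agree on MovieID, Genre; apply MovieID, Genre→Year, Studio and equate their Year, Studio entries. Row 3 is now all distinguished symbols — the join is lossless.
Dependency preservation: the restricted closure of {Year} across the fragments never reaches {Studio, Budget}, so Year → Studio, Budget cannot be enforced without a join — not preserved.

lossless but not dependency-preserving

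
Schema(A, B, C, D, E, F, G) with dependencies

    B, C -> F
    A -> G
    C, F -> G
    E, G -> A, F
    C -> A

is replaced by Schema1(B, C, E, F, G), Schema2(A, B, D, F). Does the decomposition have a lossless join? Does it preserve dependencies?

Lossless test: (B, F)⁺ = {B, F}, which is a superkey of neither fragment — lossy.
Dependency preservation: the restricted closure of {A} across the fragments never reaches {G}, so A → G cannot be enforced without a join — not preserved.

lossy and not dependency-preserving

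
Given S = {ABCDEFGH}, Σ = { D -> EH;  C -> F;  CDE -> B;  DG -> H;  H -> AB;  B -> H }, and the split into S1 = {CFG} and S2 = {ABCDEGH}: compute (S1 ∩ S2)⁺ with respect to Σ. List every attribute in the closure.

CFG

S1 ∩ S2 = {CG}.
C → F applies, adding F
Closure: {CFG}.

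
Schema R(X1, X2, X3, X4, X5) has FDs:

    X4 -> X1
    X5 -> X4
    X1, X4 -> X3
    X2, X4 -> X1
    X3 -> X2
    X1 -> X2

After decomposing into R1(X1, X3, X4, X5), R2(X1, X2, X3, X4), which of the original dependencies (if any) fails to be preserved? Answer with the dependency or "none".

none

X4 → X1 lies within R1.
X5 → X4 lies within R1.
X1, X4 → X3 lies within R1.
X2, X4 → X1 lies within R2.
X3 → X2 lies within R2.
X1 → X2 lies within R2.
Every dependency is enforceable on the fragments, so the decomposition is dependency-preserving.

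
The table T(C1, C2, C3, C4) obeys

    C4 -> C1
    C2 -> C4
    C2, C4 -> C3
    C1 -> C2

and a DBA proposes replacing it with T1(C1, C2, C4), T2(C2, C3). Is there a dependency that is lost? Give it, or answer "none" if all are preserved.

none

C4 → C1 lies within T1.
C2 → C4 lies within T1.
C2, C4 → C3: restricted closure across fragments reaches C3.
C1 → C2 lies within T1.
Every dependency is enforceable on the fragments, so the decomposition is dependency-preserving.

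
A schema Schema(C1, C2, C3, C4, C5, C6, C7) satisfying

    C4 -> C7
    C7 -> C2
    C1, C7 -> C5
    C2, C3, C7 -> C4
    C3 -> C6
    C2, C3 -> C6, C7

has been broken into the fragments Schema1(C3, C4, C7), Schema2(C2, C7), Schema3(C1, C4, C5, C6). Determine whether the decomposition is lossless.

No

Chase test. Columns are C1, C2, C3, C4, C5, C6, C7; row i has aⱼ where attribute j ∈ Schemai, else bᵢⱼ.
Initial tableau (one row per fragment):
  row 1: b11 b12 a3 a4 b15 b16 a7
  row 2: b21 a2 b23 b24 b25 b26 a7
  row 3: a1 b32 b33 a4 a5 a6 b37
Rows 1 and 3 agree on C4; apply C4→C7 and equate their C7 entries.
Rows 1 and 2 agree on C7; apply C7→C2 and equate their C2 entries.
Rows 1 and 3 agree on C7; apply C7→C2 and equate their C2 entries.
No row becomes fully distinguished — the join is lossy.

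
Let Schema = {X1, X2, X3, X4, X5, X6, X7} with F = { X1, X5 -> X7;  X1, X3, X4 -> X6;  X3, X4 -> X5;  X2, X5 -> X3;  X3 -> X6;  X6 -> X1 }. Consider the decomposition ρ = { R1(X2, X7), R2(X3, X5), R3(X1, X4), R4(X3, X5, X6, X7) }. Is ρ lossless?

No

Chase test. Columns are X1, X2, X3, X4, X5, X6, X7; row i has aⱼ where attribute j ∈ Ri, else bᵢⱼ.
Initial tableau (one row per fragment):
  row 1: b11 a2 b13 b14 b15 b16 a7
  row 2: b21 b22 a3 b24 a5 b26 b27
  row 3: a1 b32 b33 a4 b35 b36 b37
  row 4: b41 b42 a3 b44 a5 a6 a7
Rows 2 and 4 agree on X3; apply X3→X6 and equate their X6 entries.
Rows 2 and 4 agree on X6; apply X6→X1 and equate their X1 entries.
Rows 2 and 4 agree on X1, X5; apply X1, X5→X7 and equate their X7 entries.
No row becomes fully distinguished — the join is lossy.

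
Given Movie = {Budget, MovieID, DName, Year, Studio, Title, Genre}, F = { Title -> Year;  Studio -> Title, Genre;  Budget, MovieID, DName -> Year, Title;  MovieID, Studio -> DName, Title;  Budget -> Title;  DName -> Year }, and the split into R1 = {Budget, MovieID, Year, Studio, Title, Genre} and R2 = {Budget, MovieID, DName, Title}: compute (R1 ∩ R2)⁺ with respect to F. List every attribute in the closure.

Budget, MovieID, Year, Title

R1 ∩ R2 = {Budget, MovieID, Title}.
Title → Year applies, adding Year
Closure: {Budget, MovieID, Year, Title}.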